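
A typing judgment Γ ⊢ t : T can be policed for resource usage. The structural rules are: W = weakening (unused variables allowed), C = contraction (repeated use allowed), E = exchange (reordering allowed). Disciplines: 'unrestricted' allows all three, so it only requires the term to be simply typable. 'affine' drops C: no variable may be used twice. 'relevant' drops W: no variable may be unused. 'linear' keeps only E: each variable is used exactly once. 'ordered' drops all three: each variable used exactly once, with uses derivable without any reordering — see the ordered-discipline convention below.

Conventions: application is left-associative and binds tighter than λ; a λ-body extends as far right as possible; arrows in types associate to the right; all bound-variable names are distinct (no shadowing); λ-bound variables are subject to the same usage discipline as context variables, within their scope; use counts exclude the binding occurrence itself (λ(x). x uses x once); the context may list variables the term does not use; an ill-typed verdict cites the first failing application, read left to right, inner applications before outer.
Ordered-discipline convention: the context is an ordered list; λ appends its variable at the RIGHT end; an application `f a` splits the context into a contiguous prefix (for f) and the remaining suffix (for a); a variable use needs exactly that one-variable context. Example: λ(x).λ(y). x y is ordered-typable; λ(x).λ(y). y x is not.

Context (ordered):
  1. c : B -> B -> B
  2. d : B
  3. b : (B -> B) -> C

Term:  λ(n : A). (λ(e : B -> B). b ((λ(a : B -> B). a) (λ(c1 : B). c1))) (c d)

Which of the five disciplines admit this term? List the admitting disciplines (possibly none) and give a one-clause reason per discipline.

admitted in: affine, unrestricted
use counts: c: 1, d: 1, b: 1, n (λ-bound): 0, e (λ-bound): 0, a (λ-bound): 1, c1 (λ-bound): 1
uses in reading order: b, a, c1, c, d
typing: the term checks, with type A -> C
ordered: ✗ — unused: n, e — weakening required
linear: ✗ — unused: n, e — weakening required
affine: ✓ — no duplicate uses among c, d, b, n, e, a, c1
relevant: ✗ — unused: n, e — weakening required
unrestricted: ✓ — well-typed at A -> C; no restrictions here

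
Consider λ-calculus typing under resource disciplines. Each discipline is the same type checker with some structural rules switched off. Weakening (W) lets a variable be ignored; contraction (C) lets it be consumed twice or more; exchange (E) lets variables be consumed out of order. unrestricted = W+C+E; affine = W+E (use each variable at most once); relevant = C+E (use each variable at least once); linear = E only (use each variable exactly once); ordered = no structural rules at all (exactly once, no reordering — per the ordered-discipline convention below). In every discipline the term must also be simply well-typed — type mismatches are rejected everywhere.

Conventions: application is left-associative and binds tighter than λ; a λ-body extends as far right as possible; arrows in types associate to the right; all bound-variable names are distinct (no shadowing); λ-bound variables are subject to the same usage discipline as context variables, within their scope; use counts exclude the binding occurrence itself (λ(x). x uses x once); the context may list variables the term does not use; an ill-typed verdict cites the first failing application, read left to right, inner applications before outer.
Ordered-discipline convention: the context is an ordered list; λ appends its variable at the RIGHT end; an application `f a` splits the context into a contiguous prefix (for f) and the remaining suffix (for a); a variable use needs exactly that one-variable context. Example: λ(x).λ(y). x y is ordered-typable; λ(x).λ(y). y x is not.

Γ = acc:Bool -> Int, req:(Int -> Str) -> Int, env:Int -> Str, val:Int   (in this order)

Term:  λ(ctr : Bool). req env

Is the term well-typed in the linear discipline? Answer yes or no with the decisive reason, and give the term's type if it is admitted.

no — unused: acc, val, ctr — weakening required
counts: acc: 0×, req: 1×, env: 1×, val: 0×, ctr [bound]: 0×
left-to-right use order: req, env
typing: the term checks, with type Bool -> Int
all disciplines: ordered ✗ | linear ✗ | affine ✓ | relevant ✗ | unrestricted ✓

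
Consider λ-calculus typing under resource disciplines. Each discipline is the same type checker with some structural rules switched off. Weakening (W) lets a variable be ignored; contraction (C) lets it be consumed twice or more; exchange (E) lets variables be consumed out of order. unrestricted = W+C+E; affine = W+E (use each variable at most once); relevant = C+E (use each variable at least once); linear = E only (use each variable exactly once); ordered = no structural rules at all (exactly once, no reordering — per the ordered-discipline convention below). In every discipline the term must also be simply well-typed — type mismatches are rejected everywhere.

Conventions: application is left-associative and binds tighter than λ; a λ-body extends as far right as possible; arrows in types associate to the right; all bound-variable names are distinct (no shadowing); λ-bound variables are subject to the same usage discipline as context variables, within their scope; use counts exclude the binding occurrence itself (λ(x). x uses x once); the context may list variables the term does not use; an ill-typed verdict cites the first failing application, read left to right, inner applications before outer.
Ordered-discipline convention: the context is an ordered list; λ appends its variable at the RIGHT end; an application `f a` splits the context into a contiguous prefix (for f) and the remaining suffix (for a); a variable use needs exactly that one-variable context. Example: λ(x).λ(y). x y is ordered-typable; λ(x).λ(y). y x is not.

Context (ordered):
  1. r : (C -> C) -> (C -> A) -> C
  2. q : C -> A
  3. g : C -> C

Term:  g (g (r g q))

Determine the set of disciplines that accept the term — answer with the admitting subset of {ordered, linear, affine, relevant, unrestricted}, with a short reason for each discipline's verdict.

accepted by: relevant, unrestricted
usage: r=1; q=1; g=3
left-to-right use order: g, g, r, g, q
typing: well-typed at C
ordered: ✗ — uses contraction: g ×3
linear: ✗ — uses contraction: g ×3
affine: ✗ — uses contraction: g ×3
relevant: ✓ — r, q, g: all used, weakening unneeded
unrestricted: ✓ — well-typed at C; no restrictions here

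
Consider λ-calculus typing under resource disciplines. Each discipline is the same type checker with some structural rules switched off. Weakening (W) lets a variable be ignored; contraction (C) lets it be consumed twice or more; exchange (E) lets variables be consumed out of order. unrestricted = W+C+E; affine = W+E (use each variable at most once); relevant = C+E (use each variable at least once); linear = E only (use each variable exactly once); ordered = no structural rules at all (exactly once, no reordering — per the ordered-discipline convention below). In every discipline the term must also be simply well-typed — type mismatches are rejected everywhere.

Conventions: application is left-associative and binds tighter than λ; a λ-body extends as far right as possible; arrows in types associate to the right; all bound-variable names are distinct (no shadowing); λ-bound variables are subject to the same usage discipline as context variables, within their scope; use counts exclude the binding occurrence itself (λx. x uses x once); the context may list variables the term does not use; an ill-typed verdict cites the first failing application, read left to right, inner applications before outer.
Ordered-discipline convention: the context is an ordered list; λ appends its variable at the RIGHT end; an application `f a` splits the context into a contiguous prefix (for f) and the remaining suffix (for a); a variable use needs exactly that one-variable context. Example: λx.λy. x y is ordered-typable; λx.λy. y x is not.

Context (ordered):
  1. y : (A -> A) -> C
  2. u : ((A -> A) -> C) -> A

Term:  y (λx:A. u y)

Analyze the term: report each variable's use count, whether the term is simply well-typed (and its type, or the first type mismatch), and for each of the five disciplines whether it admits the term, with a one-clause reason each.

use counts: y=2; u=1; x [bound]=0
left-to-right use order: y, u, y
typing: ✓ — C
ordered ✗ (uses contraction: y ×2; unused: x — weakening required)
linear ✗ (uses contraction: y ×2; unused: x — weakening required)
affine ✗ (uses contraction: y ×2)
relevant ✗ (unused: x — weakening required)
unrestricted ✓ (well-typed at C; no restrictions here)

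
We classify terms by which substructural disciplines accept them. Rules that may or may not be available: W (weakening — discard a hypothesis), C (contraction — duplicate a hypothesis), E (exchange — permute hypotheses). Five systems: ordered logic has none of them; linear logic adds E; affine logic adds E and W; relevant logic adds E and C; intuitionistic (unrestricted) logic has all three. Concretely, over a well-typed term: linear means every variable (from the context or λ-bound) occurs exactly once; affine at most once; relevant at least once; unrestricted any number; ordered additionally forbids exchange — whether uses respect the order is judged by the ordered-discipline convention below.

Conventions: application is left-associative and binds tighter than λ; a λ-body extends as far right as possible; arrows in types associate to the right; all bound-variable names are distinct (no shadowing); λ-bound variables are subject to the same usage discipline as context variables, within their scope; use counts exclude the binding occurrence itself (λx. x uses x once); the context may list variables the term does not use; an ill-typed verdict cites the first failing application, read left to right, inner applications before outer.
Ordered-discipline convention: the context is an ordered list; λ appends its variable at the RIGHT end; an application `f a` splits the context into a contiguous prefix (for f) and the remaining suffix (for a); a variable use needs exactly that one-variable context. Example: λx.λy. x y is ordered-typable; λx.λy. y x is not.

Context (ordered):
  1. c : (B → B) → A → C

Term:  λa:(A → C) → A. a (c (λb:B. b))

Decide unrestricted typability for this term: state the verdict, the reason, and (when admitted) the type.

yes — typability at ((A → C) → A) → A is all that's needed; term : ((A → C) → A) → A
counts: c ×1; a (λ-bound) ×1; b (λ-bound) ×1
uses in reading order: a, c, b
typing: the term checks, with type ((A → C) → A) → A
summary: ordered ✗ · linear ✓ · affine ✓ · relevant ✓ · unrestricted ✓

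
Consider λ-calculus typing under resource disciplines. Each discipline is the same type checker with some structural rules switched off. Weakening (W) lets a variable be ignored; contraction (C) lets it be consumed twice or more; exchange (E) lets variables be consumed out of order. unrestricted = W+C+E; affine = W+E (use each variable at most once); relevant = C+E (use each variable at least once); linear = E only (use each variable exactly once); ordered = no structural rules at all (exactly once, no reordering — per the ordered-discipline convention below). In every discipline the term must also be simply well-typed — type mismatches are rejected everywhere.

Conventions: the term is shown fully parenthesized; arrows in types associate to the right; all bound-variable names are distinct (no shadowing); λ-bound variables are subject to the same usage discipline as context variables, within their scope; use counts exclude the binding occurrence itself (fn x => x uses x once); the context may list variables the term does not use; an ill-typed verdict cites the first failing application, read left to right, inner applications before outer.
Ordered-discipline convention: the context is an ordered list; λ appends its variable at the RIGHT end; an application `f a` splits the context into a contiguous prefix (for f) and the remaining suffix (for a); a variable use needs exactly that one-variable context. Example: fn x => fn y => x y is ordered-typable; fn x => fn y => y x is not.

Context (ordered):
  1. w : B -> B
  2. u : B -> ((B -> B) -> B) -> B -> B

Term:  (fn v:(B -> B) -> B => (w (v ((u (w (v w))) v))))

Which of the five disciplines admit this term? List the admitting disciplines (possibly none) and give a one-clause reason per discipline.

admitting disciplines: relevant, unrestricted
variable uses: w ×3; u ×1; v (λ-bound) ×3
uses in reading order: w, v, u, w, v, w, v
typing: well-typed — term : ((B -> B) -> B) -> B
ordered ✗ (repeated use of w ×3, v ×3)
linear ✗ (repeated use of w ×3, v ×3)
affine ✗ (repeated use of w ×3, v ×3)
relevant ✓ (none of w, u, v goes unused)
unrestricted ✓ (simply typable at ((B -> B) -> B) -> B; W, C, E all held)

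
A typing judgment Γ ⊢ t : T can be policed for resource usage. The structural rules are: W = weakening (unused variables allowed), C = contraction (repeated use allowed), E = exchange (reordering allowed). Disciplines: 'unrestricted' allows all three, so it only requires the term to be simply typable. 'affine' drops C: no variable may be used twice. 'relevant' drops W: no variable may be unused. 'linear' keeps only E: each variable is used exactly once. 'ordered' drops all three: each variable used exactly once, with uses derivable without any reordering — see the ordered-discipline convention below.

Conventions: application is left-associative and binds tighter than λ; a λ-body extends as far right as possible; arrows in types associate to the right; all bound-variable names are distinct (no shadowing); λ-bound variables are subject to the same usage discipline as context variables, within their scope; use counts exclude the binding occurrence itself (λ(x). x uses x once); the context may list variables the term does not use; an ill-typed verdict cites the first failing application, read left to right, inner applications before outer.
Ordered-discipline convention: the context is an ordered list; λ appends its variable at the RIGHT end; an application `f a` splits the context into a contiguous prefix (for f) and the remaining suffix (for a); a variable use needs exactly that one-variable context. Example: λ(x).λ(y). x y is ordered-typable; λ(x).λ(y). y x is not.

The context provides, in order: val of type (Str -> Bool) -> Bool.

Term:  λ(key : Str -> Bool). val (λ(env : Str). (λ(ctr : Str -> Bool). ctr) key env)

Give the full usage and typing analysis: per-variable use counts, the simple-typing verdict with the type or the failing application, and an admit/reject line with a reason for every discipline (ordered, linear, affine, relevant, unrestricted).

use counts: val=1; key [bound]=1; env [bound]=1; ctr [bound]=1
use order (left to right): val, ctr, key, env
typing: well-typed — term : (Str -> Bool) -> Bool
ordered: ✓, single-use (val, key, env, ctr), ordered derivation ok
linear: ✓, val, key, env, ctr: one use apiece
affine: ✓, none of val, key, env, ctr used more than once
relevant: ✓, none of val, key, env, ctr goes unused
unrestricted: ✓, well-typed at (Str -> Bool) -> Bool; no restrictions here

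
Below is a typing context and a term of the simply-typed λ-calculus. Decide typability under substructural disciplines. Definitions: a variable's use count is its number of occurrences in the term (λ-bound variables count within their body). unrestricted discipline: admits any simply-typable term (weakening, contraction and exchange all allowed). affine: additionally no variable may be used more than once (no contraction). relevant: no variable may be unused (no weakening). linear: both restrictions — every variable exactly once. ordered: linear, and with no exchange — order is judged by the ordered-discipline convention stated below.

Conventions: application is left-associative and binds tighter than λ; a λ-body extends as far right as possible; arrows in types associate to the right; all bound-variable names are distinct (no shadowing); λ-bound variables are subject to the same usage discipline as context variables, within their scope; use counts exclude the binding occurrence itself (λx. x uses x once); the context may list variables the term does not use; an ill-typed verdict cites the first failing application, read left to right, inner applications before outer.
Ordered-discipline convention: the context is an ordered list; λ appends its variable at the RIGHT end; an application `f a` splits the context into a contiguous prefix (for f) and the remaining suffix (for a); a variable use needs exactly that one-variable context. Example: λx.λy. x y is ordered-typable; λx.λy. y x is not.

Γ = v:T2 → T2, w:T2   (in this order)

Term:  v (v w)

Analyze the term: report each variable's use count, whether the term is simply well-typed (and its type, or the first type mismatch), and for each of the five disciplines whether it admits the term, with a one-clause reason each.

variable uses: v ×2, w ×1
uses in reading order: v, v, w
typing: well-typed at T2
ordered ✗ (uses contraction: v ×2)
linear ✗ (uses contraction: v ×2)
affine ✗ (uses contraction: v ×2)
relevant ✓ (v, w: all used, weakening unneeded)
unrestricted ✓ (type-checks (T2) and nothing is barred)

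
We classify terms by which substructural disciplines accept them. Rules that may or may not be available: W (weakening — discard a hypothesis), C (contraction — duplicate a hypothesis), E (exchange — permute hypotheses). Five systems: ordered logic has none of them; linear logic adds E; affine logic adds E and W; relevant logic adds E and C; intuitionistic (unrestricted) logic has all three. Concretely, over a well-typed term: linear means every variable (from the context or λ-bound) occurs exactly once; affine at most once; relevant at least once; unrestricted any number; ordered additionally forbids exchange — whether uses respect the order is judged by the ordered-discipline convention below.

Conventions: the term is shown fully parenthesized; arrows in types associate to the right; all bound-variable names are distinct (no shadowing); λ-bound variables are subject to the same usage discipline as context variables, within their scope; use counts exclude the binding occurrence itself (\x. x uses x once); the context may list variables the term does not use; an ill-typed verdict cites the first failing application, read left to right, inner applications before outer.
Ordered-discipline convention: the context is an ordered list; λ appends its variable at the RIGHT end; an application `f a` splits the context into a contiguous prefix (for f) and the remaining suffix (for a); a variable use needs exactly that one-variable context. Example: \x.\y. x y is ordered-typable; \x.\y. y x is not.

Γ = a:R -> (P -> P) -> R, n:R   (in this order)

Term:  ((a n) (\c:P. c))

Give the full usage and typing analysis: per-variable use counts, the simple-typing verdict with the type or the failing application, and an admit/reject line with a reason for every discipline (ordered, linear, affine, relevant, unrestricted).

counts: a: 1, n: 1, c (bound): 1
order of uses: a, n, c
typing: well-typed at R
ordered: ✓, a, n, c: once each, no exchange needed
linear: ✓, exactly-once usage across a, n, c
affine: ✓, a, n, c: no repeats, contraction unneeded
relevant: ✓, every one of a, n, c appears
unrestricted: ✓, typability at R is all that's needed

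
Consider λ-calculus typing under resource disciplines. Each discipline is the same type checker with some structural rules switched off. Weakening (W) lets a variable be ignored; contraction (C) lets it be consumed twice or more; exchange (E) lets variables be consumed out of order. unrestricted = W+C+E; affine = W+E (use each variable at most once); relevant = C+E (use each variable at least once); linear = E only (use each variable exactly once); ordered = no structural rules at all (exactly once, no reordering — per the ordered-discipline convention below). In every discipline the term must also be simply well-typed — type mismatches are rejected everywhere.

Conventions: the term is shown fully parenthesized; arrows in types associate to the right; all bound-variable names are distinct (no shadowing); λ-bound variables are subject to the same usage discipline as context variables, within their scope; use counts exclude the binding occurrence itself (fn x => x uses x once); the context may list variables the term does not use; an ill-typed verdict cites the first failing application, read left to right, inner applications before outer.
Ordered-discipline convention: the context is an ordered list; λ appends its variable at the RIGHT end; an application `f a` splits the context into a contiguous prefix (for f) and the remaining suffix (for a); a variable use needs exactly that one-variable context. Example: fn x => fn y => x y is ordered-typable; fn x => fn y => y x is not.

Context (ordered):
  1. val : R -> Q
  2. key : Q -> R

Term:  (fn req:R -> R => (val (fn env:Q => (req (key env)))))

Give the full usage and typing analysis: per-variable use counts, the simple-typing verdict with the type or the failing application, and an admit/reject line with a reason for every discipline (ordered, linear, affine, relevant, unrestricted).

usage: val=1; key=1; req (λ-bound)=1; env (λ-bound)=1
left-to-right use order: val, req, key, env
typing: ill-typed: argument of type Q -> R where R is required
ordered ✗ (not simply typable)
linear ✗ (fails simple typing)
affine ✗ (a type mismatch blocks all five)
relevant ✗ (the type mismatch rejects it)
unrestricted ✗ (not simply typable)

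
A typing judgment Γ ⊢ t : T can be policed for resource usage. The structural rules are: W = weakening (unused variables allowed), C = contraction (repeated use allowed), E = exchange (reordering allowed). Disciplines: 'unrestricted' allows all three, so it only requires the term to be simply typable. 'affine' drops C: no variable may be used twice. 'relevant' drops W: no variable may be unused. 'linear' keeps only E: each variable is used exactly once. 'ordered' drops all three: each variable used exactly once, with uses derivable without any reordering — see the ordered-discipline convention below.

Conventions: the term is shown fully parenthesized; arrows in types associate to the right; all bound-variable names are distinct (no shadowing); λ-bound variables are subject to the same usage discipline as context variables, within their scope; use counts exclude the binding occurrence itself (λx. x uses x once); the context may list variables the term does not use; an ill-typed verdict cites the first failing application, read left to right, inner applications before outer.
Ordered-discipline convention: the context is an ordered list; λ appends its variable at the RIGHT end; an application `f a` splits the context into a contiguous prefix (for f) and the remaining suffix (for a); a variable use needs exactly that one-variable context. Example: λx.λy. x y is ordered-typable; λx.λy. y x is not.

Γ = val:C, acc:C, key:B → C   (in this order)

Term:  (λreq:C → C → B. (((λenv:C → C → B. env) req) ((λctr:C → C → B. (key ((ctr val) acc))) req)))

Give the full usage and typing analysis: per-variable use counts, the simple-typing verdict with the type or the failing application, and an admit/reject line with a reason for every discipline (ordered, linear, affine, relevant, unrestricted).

usage: val=1, acc=1, key=1, req (λ-bound)=2, env (λ-bound)=1, ctr (λ-bound)=1
uses in reading order: env, req, key, ctr, val, acc, req
typing: ✓ — (C → C → B) → C → B
ordered: ✗, needs contraction — req ×2
linear: ✗, needs contraction — req ×2
affine: ✗, needs contraction — req ×2
relevant: ✓, at least one use each (val, acc, key, req, env, ctr)
unrestricted: ✓, well-typed at (C → C → B) → C → B; no restrictions here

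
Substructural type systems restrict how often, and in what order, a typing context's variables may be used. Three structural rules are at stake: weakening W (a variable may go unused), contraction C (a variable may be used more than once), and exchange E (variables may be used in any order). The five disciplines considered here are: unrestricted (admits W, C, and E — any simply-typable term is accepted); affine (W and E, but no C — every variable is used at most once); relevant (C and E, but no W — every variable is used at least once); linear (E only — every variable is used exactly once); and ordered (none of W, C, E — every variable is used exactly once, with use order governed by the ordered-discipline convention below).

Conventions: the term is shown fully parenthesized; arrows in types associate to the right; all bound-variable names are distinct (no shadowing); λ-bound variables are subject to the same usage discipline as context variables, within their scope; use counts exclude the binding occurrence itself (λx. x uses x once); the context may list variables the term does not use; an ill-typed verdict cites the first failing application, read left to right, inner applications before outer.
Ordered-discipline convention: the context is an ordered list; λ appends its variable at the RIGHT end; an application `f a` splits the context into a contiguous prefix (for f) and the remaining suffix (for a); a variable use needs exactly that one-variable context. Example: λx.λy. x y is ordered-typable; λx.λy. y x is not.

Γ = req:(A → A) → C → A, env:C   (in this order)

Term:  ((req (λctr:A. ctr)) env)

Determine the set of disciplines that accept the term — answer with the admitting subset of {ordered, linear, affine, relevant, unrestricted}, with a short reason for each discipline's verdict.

accepted by: ordered, linear, affine, relevant, unrestricted
counts: req ×1; env ×1; ctr (bound) ×1
use order (left to right): req, ctr, env
typing: well-typed at A
ordered ✓ (single-use (req, env, ctr), ordered derivation ok)
linear ✓ (single use per variable (req, env, ctr))
affine ✓ (req, env, ctr: no repeats, contraction unneeded)
relevant ✓ (none of req, env, ctr goes unused)
unrestricted ✓ (typability at A is all that's needed)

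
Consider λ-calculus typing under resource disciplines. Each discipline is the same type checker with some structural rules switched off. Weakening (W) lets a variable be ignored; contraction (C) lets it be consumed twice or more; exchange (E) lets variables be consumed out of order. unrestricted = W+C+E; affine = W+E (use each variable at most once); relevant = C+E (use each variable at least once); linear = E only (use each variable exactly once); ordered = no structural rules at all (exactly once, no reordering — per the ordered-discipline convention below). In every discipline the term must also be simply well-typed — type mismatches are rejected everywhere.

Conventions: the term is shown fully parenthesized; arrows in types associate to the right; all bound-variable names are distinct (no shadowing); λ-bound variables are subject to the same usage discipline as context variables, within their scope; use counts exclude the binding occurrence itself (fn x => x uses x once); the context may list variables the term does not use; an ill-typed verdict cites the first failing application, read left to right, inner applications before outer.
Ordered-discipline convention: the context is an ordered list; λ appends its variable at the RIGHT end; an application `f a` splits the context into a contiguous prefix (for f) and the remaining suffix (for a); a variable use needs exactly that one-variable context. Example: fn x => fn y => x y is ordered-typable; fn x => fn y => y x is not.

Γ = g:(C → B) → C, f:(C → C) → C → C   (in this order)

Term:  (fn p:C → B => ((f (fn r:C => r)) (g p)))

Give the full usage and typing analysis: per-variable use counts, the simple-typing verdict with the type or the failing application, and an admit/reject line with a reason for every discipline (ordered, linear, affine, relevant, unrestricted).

use counts: g: 1×; f: 1×; p (bound): 1×; r (bound): 1×
use order (left to right): f, r, g, p
typing: ✓ — (C → B) → C
ordered: ✗, no ordered split (uses run f, r, g, p)
linear: ✓, g, f, p, r: one use apiece
affine: ✓, g, f, p, r: no repeats, contraction unneeded
relevant: ✓, none of g, f, p, r goes unused
unrestricted: ✓, typability at (C → B) → C is all that's needed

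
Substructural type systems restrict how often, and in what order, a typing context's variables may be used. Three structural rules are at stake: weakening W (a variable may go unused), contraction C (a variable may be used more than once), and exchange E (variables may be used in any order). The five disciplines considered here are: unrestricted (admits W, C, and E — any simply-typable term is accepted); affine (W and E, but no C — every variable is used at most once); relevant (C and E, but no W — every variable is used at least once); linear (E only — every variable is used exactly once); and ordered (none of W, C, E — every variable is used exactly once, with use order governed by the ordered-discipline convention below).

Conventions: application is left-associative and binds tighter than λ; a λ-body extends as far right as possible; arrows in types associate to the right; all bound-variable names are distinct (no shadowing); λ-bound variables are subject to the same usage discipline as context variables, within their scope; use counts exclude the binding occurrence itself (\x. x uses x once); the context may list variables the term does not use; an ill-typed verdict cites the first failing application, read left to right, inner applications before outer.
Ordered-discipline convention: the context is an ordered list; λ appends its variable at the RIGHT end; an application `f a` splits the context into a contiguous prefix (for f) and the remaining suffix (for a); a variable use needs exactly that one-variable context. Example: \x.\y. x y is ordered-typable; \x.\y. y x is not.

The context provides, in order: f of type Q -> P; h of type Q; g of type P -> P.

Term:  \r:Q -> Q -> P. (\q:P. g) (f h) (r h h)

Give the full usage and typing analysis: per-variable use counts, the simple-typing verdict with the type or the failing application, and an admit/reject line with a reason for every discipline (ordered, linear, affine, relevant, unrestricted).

counts: f: 1; h: 3; g: 1; r (λ-bound): 1; q (λ-bound): 0
uses in reading order: g, f, h, r, h, h
typing: the term checks, with type (Q -> Q -> P) -> P
ordered: ✗, repeated use of h ×3; q left unused
linear: ✗, repeated use of h ×3; q left unused
affine: ✗, repeated use of h ×3
relevant: ✗, q left unused
unrestricted: ✓, well-typed at (Q -> Q -> P) -> P; no restrictions here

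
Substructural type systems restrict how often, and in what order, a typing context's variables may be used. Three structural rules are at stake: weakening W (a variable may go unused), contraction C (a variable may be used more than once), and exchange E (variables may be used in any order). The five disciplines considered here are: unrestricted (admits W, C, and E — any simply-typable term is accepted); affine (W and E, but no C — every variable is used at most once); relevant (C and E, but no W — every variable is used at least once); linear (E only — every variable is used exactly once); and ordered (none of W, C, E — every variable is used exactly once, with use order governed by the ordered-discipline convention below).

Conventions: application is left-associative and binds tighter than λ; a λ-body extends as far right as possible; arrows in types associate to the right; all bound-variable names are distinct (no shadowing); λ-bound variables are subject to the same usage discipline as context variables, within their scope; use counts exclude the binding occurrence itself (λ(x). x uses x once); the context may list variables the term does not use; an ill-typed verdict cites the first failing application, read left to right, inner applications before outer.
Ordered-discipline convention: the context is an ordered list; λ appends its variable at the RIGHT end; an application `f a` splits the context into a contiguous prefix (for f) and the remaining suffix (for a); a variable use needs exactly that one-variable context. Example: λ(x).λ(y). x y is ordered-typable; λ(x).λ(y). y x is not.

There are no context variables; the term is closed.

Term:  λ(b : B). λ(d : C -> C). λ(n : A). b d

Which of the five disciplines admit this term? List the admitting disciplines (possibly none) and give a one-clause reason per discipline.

admitted in: none
usage: b (λ-bound): 1×, d (λ-bound): 1×, n (λ-bound): 0×
uses in reading order: b, d
typing: ill-typed: can't apply a value of type B
ordered ✗ (fails simple typing)
linear ✗ (a type mismatch blocks all five)
affine ✗ (the type mismatch rejects it)
relevant ✗ (not simply typable)
unrestricted ✗ (fails simple typing)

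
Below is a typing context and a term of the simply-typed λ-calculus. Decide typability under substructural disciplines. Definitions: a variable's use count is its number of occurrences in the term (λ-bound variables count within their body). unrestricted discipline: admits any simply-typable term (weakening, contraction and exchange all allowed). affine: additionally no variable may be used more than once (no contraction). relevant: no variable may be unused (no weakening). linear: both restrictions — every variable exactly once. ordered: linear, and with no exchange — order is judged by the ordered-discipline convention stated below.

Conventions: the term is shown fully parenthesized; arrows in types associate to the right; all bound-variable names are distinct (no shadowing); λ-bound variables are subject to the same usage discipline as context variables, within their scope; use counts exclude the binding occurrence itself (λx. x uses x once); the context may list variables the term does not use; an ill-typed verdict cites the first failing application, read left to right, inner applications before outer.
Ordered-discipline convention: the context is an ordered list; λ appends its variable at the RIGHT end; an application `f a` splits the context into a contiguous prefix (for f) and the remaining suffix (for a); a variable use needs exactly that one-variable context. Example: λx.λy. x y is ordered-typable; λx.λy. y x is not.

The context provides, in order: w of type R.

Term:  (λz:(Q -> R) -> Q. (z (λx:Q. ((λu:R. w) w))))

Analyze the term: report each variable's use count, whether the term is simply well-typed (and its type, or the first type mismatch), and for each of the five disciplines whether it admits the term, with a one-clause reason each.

counts: w: 2×, z (bound): 1×, x (bound): 0×, u (bound): 0×
order of uses: z, w, w
typing: the term checks, with type ((Q -> R) -> Q) -> Q
ordered: ✗, uses contraction: w ×2; needs weakening: x, u unused
linear: ✗, uses contraction: w ×2; needs weakening: x, u unused
affine: ✗, uses contraction: w ×2
relevant: ✗, needs weakening: x, u unused
unrestricted: ✓, type-checks (((Q -> R) -> Q) -> Q) and nothing is barred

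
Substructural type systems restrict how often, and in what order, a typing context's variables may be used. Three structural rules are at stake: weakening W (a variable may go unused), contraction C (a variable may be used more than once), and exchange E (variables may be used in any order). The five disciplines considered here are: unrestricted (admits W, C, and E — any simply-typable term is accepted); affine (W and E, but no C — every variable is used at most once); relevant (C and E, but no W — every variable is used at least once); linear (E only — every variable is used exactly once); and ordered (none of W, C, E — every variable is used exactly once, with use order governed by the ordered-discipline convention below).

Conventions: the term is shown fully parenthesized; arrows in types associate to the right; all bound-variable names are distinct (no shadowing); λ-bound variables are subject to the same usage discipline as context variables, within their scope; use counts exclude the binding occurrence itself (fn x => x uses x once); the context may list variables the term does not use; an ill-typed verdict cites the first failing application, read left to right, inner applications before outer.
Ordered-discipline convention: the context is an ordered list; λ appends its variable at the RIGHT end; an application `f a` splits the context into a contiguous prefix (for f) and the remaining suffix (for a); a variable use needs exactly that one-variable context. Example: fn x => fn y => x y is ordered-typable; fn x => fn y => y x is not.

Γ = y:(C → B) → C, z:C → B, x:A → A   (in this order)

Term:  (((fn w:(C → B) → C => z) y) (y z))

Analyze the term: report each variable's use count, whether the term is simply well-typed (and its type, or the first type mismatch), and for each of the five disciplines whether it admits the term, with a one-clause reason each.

usage: y: 2; z: 2; x: 0; w (λ-bound): 0
left-to-right use order: z, y, y, z
typing: well-typed — term : B
ordered: ✗ — y ×2, z ×2 used more than once (contraction); needs weakening: x, w unused
linear: ✗ — y ×2, z ×2 used more than once (contraction); needs weakening: x, w unused
affine: ✗ — y ×2, z ×2 used more than once (contraction)
relevant: ✗ — needs weakening: x, w unused
unrestricted: ✓ — typability at B is all that's needed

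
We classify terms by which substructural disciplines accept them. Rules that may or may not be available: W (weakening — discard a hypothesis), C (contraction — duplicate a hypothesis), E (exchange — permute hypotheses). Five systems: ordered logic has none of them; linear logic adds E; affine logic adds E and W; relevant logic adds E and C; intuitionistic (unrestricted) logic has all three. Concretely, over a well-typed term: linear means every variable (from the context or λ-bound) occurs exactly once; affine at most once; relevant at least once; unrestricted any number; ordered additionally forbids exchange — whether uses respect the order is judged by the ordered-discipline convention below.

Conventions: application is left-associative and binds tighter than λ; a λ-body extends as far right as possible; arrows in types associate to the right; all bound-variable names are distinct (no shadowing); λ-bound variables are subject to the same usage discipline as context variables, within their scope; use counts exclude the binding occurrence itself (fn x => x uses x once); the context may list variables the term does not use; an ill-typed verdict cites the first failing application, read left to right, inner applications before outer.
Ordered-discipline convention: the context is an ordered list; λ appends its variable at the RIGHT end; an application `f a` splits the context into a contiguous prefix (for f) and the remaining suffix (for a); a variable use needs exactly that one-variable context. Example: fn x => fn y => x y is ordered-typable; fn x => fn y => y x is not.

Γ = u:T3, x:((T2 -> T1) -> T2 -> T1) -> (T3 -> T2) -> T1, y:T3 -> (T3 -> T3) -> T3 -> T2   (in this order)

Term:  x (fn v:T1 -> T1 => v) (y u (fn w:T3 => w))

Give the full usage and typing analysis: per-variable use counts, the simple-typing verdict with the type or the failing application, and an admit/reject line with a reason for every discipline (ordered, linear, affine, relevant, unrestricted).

counts: u: 1, x: 1, y: 1, v [bound]: 1, w [bound]: 1
uses in reading order: x, v, y, u, w
typing: ill-typed: an argument (T1 -> T1) -> T1 -> T1 mismatches the expected (T2 -> T1) -> T2 -> T1
ordered ✗ (a type mismatch blocks all five)
linear ✗ (the type mismatch rejects it)
affine ✗ (not simply typable)
relevant ✗ (fails simple typing)
unrestricted ✗ (a type mismatch blocks all five)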